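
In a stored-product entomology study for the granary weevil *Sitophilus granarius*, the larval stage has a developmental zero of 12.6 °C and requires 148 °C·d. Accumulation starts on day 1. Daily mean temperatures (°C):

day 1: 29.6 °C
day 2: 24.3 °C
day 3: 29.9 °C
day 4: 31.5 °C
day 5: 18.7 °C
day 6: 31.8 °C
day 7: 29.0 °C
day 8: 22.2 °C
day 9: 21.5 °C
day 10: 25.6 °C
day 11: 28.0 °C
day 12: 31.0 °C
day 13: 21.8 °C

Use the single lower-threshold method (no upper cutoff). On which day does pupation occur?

day 11

Daily DD above 12.6 °C: 17.0, 11.7, 17.3, 18.9, 6.1, 19.2, 16.4, 9.6, 8.9, 13.0, 15.4, 18.4, 9.2.
Cumulative: 17.0, 28.7, 46.0, 64.9, 71.0, 90.2, 106.6, 116.2, 125.1, 138.1, 153.5, 171.9, 181.1.
The total first reaches 148 DD on day 11.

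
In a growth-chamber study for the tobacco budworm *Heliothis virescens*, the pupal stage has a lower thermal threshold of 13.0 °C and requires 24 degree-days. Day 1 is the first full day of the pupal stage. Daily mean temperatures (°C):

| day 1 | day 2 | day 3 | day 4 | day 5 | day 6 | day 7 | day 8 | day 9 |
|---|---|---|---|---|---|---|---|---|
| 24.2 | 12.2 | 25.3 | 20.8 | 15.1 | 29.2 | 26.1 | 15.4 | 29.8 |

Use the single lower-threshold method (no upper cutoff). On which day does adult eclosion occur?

day 4

Daily DD above 13.0 °C: 11.2, 0.0, 12.3, 7.8, 2.1, 16.2, 13.1, 2.4, 16.8.
Cumulative: 11.2, 11.2, 23.5, 31.3, 33.4, 49.6, 62.7, 65.1, 81.9.
The total first reaches 24 DD on day 4.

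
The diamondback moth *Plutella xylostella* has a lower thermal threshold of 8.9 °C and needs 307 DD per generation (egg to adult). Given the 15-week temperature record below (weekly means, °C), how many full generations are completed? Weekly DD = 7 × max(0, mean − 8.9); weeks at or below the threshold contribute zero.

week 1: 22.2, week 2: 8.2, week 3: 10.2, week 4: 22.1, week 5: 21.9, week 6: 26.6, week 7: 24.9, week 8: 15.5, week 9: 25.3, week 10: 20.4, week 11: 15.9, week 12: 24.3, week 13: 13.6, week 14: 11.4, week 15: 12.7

3 generations

Weekly DD (7 × max(0, T̄ − 8.9)): 93.1, 0.0, 9.1, 92.4, 91.0, 123.9, 112.0, 46.2, 114.8, 80.5, 49.0, 107.8, 32.9, 17.5, 26.6.
Season total = 996.8 DD.
Complete generations = ⌊996.8 / 307⌋ = 3.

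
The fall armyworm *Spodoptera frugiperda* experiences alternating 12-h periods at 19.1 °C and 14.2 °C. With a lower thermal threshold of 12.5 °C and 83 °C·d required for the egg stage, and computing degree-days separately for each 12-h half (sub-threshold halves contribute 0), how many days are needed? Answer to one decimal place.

Day half: max(0, 19.1 − 12.5) × 0.5 = 6.6 × 0.5 = 3.30 DD.
Night half: max(0, 14.2 − 12.5) × 0.5 = 1.7 × 0.5 = 0.85 DD.
Per 24 h: 4.15 DD/day.
Duration = 83 / 4.15 = 20.000 ≈ 20.0 days.

20.0 days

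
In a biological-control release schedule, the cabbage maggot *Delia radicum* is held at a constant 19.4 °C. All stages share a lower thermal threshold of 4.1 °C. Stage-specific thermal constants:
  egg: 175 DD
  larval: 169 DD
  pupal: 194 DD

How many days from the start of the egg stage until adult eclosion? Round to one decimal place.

Daily accumulation at 19.4 °C = 19.4 − 4.1 = 15.3 DD/day.
Total K = 175 + 169 + 194 = 538 DD.
Total duration = 538 / 15.3 = 35.163 ≈ 35.2 days.

35.2 days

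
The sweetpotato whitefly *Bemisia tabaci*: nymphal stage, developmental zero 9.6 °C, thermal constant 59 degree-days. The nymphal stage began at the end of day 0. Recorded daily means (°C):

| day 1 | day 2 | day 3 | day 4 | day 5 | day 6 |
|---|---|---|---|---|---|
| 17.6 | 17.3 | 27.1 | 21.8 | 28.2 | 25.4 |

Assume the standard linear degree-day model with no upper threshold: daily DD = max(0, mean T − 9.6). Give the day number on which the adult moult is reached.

Daily DD above 9.6 °C: 8.0, 7.7, 17.5, 12.2, 18.6, 15.8.
Cumulative: 8.0, 15.7, 33.2, 45.4, 64.0, 79.8.
The total first reaches 59 DD on day 5.

day 5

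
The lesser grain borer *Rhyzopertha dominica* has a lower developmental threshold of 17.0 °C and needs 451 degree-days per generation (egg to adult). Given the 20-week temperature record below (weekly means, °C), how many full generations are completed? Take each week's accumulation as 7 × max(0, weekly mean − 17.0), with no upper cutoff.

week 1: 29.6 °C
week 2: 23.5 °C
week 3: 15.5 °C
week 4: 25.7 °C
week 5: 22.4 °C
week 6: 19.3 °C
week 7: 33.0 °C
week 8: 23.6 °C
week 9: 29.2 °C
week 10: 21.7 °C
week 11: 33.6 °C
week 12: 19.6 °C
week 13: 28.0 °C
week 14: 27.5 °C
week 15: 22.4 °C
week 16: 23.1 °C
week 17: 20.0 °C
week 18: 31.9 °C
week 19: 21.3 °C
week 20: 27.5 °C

2 generations

Weekly DD (7 × max(0, T̄ − 17.0)): 88.2, 45.5, 0.0, 60.9, 37.8, 16.1, 112.0, 46.2, 85.4, 32.9, 116.2, 18.2, 77.0, 73.5, 37.8, 42.7, 21.0, 104.3, 30.1, 73.5.
Season total = 1119.3 DD.
Complete generations = ⌊1119.3 / 451⌋ = 2.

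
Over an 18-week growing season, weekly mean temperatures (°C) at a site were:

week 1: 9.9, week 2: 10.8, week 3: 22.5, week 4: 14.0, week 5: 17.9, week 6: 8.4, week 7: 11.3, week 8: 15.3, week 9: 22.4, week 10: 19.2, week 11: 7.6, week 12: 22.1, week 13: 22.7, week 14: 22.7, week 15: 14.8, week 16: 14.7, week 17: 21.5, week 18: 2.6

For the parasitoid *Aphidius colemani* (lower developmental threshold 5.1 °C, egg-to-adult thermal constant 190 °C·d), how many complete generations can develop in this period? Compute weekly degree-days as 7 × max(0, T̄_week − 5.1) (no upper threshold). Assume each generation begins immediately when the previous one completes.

7 generations

Weekly DD (7 × max(0, T̄ − 5.1)): 33.6, 39.9, 121.8, 62.3, 89.6, 23.1, 43.4, 71.4, 121.1, 98.7, 17.5, 119.0, 123.2, 123.2, 67.9, 67.2, 114.8, 0.0.
Season total = 1337.7 DD.
Complete generations = ⌊1337.7 / 190⌋ = 7.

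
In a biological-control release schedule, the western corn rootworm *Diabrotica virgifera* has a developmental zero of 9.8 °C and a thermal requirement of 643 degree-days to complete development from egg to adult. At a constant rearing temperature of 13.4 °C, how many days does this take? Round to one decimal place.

Daily accumulation = 13.4 − 9.8 = 3.6 DD/day.
Duration = 643 / 3.6 = 178.611 ≈ 178.6 days.

178.6 days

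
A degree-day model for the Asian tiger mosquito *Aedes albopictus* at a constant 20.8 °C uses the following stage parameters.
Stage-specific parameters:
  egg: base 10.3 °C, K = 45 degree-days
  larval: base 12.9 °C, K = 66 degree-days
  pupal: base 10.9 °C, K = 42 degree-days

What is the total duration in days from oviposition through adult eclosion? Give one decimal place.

egg: 45 / (20.8 − 10.3) = 45 / 10.5 = 4.286 d.
larval: 66 / (20.8 − 12.9) = 66 / 7.9 = 8.354 d.
pupal: 42 / (20.8 − 10.9) = 42 / 9.9 = 4.242 d.
Sum = 16.883 ≈ 16.9 days.

16.9 days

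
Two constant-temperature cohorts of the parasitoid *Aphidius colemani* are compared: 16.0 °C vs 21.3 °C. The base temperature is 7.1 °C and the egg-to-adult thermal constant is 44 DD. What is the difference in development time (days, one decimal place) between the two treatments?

At 16.0 °C: 44 / (16.0 − 7.1) = 44 / 8.9 = 4.944 d.
At 21.3 °C: 44 / (21.3 − 7.1) = 44 / 14.2 = 3.099 d.
Difference = |4.944 − 3.099| = 1.845 ≈ 1.8 days.

1.8 days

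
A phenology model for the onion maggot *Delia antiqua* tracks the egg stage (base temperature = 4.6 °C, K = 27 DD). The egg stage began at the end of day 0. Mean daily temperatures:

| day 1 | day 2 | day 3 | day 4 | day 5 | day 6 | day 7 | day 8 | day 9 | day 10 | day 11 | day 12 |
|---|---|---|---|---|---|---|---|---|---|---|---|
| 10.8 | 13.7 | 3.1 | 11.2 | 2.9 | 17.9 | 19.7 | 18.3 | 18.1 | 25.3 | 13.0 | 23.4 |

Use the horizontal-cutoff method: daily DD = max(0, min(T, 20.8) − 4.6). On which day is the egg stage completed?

day 6

Daily DD above 4.6 °C (capped at 16.2): 6.2, 9.1, 0.0, 6.6, 0.0, 13.3, 15.1, 13.7, 13.5, 16.2, 8.4, 16.2.
Cumulative: 6.2, 15.3, 15.3, 21.9, 21.9, 35.2, 50.3, 64.0, 77.5, 93.7, 102.1, 118.3.
The total first reaches 27 DD on day 6.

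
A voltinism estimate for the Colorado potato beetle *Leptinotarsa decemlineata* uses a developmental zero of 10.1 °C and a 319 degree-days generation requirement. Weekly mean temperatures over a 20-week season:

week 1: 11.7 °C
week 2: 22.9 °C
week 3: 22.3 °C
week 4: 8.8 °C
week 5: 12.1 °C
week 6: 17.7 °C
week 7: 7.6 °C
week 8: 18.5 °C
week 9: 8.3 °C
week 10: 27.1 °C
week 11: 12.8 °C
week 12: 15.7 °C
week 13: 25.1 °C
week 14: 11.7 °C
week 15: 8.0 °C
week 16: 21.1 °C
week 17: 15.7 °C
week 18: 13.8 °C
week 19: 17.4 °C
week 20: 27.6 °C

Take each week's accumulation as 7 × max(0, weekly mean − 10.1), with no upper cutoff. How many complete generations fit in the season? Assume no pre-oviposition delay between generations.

Weekly DD (7 × max(0, T̄ − 10.1)): 11.2, 89.6, 85.4, 0.0, 14.0, 53.2, 0.0, 58.8, 0.0, 119.0, 18.9, 39.2, 105.0, 11.2, 0.0, 77.0, 39.2, 25.9, 51.1, 122.5.
Season total = 921.2 DD.
Complete generations = ⌊921.2 / 319⌋ = 2.

2 generations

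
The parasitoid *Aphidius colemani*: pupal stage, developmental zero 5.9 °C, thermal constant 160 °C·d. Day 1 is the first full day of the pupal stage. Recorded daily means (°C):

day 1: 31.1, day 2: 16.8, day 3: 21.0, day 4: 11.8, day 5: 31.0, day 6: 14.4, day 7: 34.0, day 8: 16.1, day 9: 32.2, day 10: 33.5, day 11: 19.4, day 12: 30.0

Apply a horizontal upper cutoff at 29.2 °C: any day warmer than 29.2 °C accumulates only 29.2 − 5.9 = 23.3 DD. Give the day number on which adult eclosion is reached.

Daily DD above 5.9 °C (capped at 23.3): 23.3, 10.9, 15.1, 5.9, 23.3, 8.5, 23.3, 10.2, 23.3, 23.3, 13.5, 23.3.
Cumulative: 23.3, 34.2, 49.3, 55.2, 78.5, 87.0, 110.3, 120.5, 143.8, 167.1, 180.6, 203.9.
The total first reaches 160 DD on day 10.

day 10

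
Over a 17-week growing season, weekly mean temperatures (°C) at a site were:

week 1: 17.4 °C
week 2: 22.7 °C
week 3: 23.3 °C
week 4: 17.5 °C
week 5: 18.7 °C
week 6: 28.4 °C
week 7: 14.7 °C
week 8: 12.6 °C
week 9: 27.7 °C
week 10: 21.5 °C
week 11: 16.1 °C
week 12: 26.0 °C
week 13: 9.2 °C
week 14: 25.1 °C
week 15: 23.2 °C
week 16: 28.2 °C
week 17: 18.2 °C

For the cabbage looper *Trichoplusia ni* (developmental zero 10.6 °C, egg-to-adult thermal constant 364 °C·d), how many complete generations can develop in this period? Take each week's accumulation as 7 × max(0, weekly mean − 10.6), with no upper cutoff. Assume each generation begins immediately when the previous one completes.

Weekly DD (7 × max(0, T̄ − 10.6)): 47.6, 84.7, 88.9, 48.3, 56.7, 124.6, 28.7, 14.0, 119.7, 76.3, 38.5, 107.8, 0.0, 101.5, 88.2, 123.2, 53.2.
Season total = 1201.9 DD.
Complete generations = ⌊1201.9 / 364⌋ = 3.

3 generations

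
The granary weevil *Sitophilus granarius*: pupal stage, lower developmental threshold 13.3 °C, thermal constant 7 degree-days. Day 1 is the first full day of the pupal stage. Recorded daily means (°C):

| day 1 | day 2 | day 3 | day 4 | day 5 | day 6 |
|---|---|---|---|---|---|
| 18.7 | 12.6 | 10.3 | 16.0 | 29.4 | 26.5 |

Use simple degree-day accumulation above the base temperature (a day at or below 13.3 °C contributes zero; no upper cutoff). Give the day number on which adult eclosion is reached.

day 4

Daily DD above 13.3 °C: 5.4, 0.0, 0.0, 2.7, 16.1, 13.2.
Cumulative: 5.4, 5.4, 5.4, 8.1, 24.2, 37.4.
The total first reaches 7 DD on day 4.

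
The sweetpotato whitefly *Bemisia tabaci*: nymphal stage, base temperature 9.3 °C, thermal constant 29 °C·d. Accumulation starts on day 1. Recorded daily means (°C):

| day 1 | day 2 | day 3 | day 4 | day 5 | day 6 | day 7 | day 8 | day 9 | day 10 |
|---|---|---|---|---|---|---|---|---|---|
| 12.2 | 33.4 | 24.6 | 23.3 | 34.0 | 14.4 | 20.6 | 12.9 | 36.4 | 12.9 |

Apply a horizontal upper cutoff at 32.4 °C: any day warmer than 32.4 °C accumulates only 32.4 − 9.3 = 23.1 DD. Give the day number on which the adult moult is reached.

day 3

Daily DD above 9.3 °C (capped at 23.1): 2.9, 23.1, 15.3, 14.0, 23.1, 5.1, 11.3, 3.6, 23.1, 3.6.
Cumulative: 2.9, 26.0, 41.3, 55.3, 78.4, 83.5, 94.8, 98.4, 121.5, 125.1.
The total first reaches 29 DD on day 3.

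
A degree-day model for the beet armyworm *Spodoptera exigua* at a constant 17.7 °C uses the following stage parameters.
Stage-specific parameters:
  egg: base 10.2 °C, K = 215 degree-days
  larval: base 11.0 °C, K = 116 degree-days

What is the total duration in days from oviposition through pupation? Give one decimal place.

46.0 days

egg: 215 / (17.7 − 10.2) = 215 / 7.5 = 28.667 d.
larval: 116 / (17.7 − 11.0) = 116 / 6.7 = 17.313 d.
Sum = 45.980 ≈ 46.0 days.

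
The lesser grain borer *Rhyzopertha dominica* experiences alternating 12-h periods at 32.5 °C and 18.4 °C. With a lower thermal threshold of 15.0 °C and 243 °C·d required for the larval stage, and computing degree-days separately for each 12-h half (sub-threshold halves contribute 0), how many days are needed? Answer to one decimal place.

Day half: max(0, 32.5 − 15.0) × 0.5 = 17.5 × 0.5 = 8.75 DD.
Night half: max(0, 18.4 − 15.0) × 0.5 = 3.4 × 0.5 = 1.70 DD.
Per 24 h: 10.45 DD/day.
Duration = 243 / 10.45 = 23.254 ≈ 23.3 days.

23.3 days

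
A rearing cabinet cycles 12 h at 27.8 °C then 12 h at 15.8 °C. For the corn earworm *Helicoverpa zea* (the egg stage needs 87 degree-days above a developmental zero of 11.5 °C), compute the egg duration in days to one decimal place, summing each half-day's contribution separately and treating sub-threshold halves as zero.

Day half: max(0, 27.8 − 11.5) × 0.5 = 16.3 × 0.5 = 8.15 DD.
Night half: max(0, 15.8 − 11.5) × 0.5 = 4.3 × 0.5 = 2.15 DD.
Per 24 h: 10.30 DD/day.
Duration = 87 / 10.30 = 8.447 ≈ 8.4 days.

8.4 days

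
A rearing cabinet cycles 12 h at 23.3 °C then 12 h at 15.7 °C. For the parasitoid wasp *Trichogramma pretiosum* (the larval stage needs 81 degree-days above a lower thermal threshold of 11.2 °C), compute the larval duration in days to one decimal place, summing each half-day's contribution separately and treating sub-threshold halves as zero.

9.8 days

Day half: max(0, 23.3 − 11.2) × 0.5 = 12.1 × 0.5 = 6.05 DD.
Night half: max(0, 15.7 − 11.2) × 0.5 = 4.5 × 0.5 = 2.25 DD.
Per 24 h: 8.30 DD/day.
Duration = 81 / 8.30 = 9.759 ≈ 9.8 days.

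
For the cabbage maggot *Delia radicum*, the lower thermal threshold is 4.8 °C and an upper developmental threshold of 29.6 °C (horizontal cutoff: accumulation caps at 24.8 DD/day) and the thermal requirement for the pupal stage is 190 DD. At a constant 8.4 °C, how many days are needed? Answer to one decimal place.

52.8 days

Daily accumulation = 8.4 − 4.8 = 3.6 DD/day.
Duration = 190 / 3.6 = 52.778 ≈ 52.8 days.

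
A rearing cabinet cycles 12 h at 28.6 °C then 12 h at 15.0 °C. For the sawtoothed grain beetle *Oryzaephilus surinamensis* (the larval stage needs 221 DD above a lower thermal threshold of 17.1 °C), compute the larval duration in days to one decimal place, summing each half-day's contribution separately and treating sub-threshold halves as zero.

38.4 days

Day half: max(0, 28.6 − 17.1) × 0.5 = 11.5 × 0.5 = 5.75 DD.
Night half: max(0, 15.0 − 17.1) × 0.5 = 0.0 × 0.5 = 0.00 DD.
Per 24 h: 5.75 DD/day.
Duration = 221 / 5.75 = 38.435 ≈ 38.4 days.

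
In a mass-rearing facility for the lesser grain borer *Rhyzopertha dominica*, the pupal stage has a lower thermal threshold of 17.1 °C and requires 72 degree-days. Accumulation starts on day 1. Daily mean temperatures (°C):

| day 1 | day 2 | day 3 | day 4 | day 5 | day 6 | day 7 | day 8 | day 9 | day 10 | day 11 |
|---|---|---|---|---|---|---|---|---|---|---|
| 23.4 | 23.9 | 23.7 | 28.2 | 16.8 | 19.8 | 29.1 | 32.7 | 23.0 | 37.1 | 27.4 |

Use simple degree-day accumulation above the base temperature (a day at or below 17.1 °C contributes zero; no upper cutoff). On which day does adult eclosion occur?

day 10

Daily DD above 17.1 °C: 6.3, 6.8, 6.6, 11.1, 0.0, 2.7, 12.0, 15.6, 5.9, 20.0, 10.3.
Cumulative: 6.3, 13.1, 19.7, 30.8, 30.8, 33.5, 45.5, 61.1, 67.0, 87.0, 97.3.
The total first reaches 72 DD on day 10.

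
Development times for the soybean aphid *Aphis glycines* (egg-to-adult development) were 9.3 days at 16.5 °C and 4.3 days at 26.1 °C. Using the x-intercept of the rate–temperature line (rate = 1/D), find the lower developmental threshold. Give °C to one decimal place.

8.2 °C

Under the model K = D·(T − T_b), so D₁·(T₁ − T_b) = D₂·(T₂ − T_b).
9.3·(16.5 − T_b) = 4.3·(26.1 − T_b)
T_b = (9.3·16.5 − 4.3·26.1) / (9.3 − 4.3) = 41.22 / 5.0 = 8.244 °C ≈ 8.2 °C.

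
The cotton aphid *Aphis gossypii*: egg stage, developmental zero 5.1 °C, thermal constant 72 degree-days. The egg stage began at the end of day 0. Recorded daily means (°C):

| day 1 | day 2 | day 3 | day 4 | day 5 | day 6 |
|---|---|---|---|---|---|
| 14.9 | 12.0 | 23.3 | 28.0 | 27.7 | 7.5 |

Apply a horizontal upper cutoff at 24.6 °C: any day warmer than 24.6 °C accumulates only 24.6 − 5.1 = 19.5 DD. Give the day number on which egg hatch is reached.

day 5

Daily DD above 5.1 °C (capped at 19.5): 9.8, 6.9, 18.2, 19.5, 19.5, 2.4.
Cumulative: 9.8, 16.7, 34.9, 54.4, 73.9, 76.3.
The total first reaches 72 DD on day 5.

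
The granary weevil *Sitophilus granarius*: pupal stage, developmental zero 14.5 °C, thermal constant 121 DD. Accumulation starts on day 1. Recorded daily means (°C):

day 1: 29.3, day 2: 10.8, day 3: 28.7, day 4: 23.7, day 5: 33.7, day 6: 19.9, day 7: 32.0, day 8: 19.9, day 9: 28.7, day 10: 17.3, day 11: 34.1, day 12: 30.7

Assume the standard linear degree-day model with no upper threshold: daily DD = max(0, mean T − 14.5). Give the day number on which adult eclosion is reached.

day 11

Daily DD above 14.5 °C: 14.8, 0.0, 14.2, 9.2, 19.2, 5.4, 17.5, 5.4, 14.2, 2.8, 19.6, 16.2.
Cumulative: 14.8, 14.8, 29.0, 38.2, 57.4, 62.8, 80.3, 85.7, 99.9, 102.7, 122.3, 138.5.
The total first reaches 121 DD on day 11.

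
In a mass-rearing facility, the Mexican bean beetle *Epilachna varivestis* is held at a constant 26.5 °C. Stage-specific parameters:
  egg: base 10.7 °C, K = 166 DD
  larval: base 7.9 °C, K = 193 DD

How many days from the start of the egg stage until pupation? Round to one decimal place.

egg: 166 / (26.5 − 10.7) = 166 / 15.8 = 10.506 d.
larval: 193 / (26.5 − 7.9) = 193 / 18.6 = 10.376 d.
Sum = 20.883 ≈ 20.9 days.

20.9 days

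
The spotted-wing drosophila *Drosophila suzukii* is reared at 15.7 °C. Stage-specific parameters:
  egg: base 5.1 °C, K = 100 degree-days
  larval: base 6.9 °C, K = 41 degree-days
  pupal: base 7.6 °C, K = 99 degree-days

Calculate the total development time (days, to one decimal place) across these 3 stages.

26.3 days

egg: 100 / (15.7 − 5.1) = 100 / 10.6 = 9.434 d.
larval: 41 / (15.7 − 6.9) = 41 / 8.8 = 4.659 d.
pupal: 99 / (15.7 − 7.6) = 99 / 8.1 = 12.222 d.
Sum = 26.315 ≈ 26.3 days.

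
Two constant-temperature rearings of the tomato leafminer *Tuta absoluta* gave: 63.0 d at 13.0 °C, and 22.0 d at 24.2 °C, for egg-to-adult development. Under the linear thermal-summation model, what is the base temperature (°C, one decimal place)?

Linear rate model ⇒ the product D·(T − T_b) is constant across temperatures.
63.0·(13.0 − T_b) = 22.0·(24.2 − T_b)
T_b = (63.0·13.0 − 22.0·24.2) / (63.0 − 22.0) = 286.60 / 41.0 = 6.990 °C ≈ 7.0 °C.

7.0 °C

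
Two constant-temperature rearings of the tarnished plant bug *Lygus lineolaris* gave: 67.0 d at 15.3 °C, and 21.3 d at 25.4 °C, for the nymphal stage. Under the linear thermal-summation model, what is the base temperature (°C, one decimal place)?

10.6 °C

Under the model K = D·(T − T_b), so D₁·(T₁ − T_b) = D₂·(T₂ − T_b).
67.0·(15.3 − T_b) = 21.3·(25.4 − T_b)
T_b = (67.0·15.3 − 21.3·25.4) / (67.0 − 21.3) = 484.08 / 45.7 = 10.593 °C ≈ 10.6 °C.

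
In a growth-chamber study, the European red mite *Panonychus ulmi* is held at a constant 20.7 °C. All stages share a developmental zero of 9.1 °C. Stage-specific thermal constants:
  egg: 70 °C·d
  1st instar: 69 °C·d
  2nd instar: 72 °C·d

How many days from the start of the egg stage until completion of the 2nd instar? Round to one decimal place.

18.2 days

Daily accumulation at 20.7 °C = 20.7 − 9.1 = 11.6 DD/day.
Total K = 70 + 69 + 72 = 211 DD.
Total duration = 211 / 11.6 = 18.190 ≈ 18.2 days.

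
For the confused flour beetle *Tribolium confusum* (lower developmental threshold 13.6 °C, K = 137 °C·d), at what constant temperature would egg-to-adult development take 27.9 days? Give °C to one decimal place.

18.5 °C

Required daily accumulation = 137 / 27.9 = 4.910 DD/day.
T = T_base + 4.910 = 13.6 + 4.910 = 18.510 ≈ 18.5 °C.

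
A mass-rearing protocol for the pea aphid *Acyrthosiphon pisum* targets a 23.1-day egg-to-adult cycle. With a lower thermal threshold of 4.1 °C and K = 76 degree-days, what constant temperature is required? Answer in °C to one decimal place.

Required daily accumulation = 76 / 23.1 = 3.290 DD/day.
T = T_base + 3.290 = 4.1 + 3.290 = 7.390 ≈ 7.4 °C.

7.4 °C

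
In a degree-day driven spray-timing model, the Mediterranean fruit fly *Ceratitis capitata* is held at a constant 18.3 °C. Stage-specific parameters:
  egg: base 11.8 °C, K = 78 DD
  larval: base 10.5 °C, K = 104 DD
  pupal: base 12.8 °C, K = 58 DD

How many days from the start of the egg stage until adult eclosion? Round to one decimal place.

35.9 days

egg: 78 / (18.3 − 11.8) = 78 / 6.5 = 12.000 d.
larval: 104 / (18.3 − 10.5) = 104 / 7.8 = 13.333 d.
pupal: 58 / (18.3 − 12.8) = 58 / 5.5 = 10.545 d.
Sum = 35.879 ≈ 35.9 days.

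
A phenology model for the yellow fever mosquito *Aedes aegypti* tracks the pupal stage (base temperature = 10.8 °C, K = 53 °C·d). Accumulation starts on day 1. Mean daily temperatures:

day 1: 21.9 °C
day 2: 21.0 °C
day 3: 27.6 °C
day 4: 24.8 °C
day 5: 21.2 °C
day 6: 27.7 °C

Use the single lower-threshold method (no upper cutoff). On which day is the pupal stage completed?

day 5

Daily DD above 10.8 °C: 11.1, 10.2, 16.8, 14.0, 10.4, 16.9.
Cumulative: 11.1, 21.3, 38.1, 52.1, 62.5, 79.4.
The total first reaches 53 DD on day 5.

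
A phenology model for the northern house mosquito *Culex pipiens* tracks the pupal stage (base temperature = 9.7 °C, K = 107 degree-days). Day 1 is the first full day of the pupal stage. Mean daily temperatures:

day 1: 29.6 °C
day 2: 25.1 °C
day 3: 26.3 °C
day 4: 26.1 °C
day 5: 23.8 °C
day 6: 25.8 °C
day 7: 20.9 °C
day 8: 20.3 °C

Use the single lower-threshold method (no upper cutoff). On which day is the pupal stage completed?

day 7

Daily DD above 9.7 °C: 19.9, 15.4, 16.6, 16.4, 14.1, 16.1, 11.2, 10.6.
Cumulative: 19.9, 35.3, 51.9, 68.3, 82.4, 98.5, 109.7, 120.3.
The total first reaches 107 DD on day 7.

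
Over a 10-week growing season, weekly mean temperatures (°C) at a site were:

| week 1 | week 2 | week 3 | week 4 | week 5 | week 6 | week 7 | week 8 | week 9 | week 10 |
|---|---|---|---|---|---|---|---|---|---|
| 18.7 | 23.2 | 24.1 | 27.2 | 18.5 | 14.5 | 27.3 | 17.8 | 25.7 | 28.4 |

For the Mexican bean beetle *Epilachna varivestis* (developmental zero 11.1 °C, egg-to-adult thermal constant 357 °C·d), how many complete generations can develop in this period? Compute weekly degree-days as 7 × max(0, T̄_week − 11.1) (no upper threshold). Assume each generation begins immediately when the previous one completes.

2 generations

Weekly DD (7 × max(0, T̄ − 11.1)): 53.2, 84.7, 91.0, 112.7, 51.8, 23.8, 113.4, 46.9, 102.2, 121.1.
Season total = 800.8 DD.
Complete generations = ⌊800.8 / 357⌋ = 2.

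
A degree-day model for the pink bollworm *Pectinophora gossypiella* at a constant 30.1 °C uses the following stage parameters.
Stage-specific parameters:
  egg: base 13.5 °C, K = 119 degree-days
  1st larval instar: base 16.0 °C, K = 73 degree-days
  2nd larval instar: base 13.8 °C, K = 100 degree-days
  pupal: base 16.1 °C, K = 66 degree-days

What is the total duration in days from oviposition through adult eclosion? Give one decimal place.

23.2 days

egg: 119 / (30.1 − 13.5) = 119 / 16.6 = 7.169 d.
1st larval instar: 73 / (30.1 − 16.0) = 73 / 14.1 = 5.177 d.
2nd larval instar: 100 / (30.1 − 13.8) = 100 / 16.3 = 6.135 d.
pupal: 66 / (30.1 − 16.1) = 66 / 14.0 = 4.714 d.
Sum = 23.195 ≈ 23.2 days.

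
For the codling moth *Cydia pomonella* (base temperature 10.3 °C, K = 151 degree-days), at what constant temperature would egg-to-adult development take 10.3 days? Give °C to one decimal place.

Required daily accumulation = 151 / 10.3 = 14.660 DD/day.
T = T_base + 14.660 = 10.3 + 14.660 = 24.960 ≈ 25.0 °C.

25.0 °C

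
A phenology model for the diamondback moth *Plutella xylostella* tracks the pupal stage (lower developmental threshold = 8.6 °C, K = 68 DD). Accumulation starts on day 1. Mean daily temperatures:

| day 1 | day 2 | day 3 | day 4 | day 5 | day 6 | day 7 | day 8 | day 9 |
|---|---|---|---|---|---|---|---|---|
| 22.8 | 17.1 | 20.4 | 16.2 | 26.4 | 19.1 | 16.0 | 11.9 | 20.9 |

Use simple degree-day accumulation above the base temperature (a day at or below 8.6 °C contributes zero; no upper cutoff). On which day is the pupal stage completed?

Daily DD above 8.6 °C: 14.2, 8.5, 11.8, 7.6, 17.8, 10.5, 7.4, 3.3, 12.3.
Cumulative: 14.2, 22.7, 34.5, 42.1, 59.9, 70.4, 77.8, 81.1, 93.4.
The total first reaches 68 DD on day 6.

day 6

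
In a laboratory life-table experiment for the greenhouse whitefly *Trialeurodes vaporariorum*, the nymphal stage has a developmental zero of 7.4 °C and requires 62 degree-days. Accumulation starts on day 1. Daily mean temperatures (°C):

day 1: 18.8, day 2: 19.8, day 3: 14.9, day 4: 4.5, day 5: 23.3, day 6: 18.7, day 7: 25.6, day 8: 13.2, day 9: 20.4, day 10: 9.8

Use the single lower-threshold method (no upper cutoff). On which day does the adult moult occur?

Daily DD above 7.4 °C: 11.4, 12.4, 7.5, 0.0, 15.9, 11.3, 18.2, 5.8, 13.0, 2.4.
Cumulative: 11.4, 23.8, 31.3, 31.3, 47.2, 58.5, 76.7, 82.5, 95.5, 97.9.
The total first reaches 62 DD on day 7.

day 7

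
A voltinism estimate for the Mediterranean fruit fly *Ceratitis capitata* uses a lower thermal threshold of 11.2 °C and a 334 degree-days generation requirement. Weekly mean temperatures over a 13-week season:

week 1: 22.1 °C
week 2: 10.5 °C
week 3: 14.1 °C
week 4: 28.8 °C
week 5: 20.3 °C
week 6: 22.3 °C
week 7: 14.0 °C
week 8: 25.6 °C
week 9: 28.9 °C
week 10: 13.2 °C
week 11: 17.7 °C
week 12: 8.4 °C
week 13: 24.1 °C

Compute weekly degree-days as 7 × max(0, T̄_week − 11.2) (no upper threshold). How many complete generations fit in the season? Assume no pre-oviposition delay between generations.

2 generations

Weekly DD (7 × max(0, T̄ − 11.2)): 76.3, 0.0, 20.3, 123.2, 63.7, 77.7, 19.6, 100.8, 123.9, 14.0, 45.5, 0.0, 90.3.
Season total = 755.3 DD.
Complete generations = ⌊755.3 / 334⌋ = 2.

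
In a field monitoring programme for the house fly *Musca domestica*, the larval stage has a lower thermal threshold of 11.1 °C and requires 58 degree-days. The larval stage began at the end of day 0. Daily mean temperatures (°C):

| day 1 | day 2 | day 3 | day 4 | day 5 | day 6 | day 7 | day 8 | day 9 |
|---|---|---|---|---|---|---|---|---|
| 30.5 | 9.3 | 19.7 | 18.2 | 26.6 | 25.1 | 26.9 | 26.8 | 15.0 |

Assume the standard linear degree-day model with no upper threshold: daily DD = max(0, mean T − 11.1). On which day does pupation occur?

day 6

Daily DD above 11.1 °C: 19.4, 0.0, 8.6, 7.1, 15.5, 14.0, 15.8, 15.7, 3.9.
Cumulative: 19.4, 19.4, 28.0, 35.1, 50.6, 64.6, 80.4, 96.1, 100.0.
The total first reaches 58 DD on day 6.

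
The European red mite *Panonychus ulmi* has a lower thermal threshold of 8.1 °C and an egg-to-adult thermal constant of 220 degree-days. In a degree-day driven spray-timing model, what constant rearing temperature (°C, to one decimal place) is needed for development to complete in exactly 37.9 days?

13.9 °C

Required daily accumulation = 220 / 37.9 = 5.805 DD/day.
T = T_base + 5.805 = 8.1 + 5.805 = 13.905 ≈ 13.9 °C.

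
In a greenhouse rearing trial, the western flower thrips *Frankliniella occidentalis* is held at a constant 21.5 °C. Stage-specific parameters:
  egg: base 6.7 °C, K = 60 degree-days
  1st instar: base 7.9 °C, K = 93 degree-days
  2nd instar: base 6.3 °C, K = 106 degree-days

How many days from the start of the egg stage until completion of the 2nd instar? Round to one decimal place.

egg: 60 / (21.5 − 6.7) = 60 / 14.8 = 4.054 d.
1st instar: 93 / (21.5 − 7.9) = 93 / 13.6 = 6.838 d.
2nd instar: 106 / (21.5 − 6.3) = 106 / 15.2 = 6.974 d.
Sum = 17.866 ≈ 17.9 days.

17.9 days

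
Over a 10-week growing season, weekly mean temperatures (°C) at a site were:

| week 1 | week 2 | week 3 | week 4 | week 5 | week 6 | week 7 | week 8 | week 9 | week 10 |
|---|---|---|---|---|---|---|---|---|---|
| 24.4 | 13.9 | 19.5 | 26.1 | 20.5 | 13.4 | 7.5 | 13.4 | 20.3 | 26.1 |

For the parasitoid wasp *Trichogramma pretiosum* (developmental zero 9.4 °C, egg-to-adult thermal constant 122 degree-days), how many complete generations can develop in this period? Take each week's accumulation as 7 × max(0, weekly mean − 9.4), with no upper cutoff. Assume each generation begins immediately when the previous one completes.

Weekly DD (7 × max(0, T̄ − 9.4)): 105.0, 31.5, 70.7, 116.9, 77.7, 28.0, 0.0, 28.0, 76.3, 116.9.
Season total = 651.0 DD.
Complete generations = ⌊651.0 / 122⌋ = 5.

5 generations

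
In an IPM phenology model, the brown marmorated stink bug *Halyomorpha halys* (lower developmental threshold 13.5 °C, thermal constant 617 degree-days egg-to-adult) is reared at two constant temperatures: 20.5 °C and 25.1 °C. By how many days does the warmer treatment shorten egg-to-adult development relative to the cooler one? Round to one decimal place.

At 20.5 °C: 617 / (20.5 − 13.5) = 617 / 7.0 = 88.143 d.
At 25.1 °C: 617 / (25.1 − 13.5) = 617 / 11.6 = 53.190 d.
Difference = |88.143 − 53.190| = 34.953 ≈ 35.0 days.

35.0 days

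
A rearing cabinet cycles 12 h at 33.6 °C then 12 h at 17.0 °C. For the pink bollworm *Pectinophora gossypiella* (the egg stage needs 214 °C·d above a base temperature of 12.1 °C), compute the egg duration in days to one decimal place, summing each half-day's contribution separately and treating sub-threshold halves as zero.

Day half: max(0, 33.6 − 12.1) × 0.5 = 21.5 × 0.5 = 10.75 DD.
Night half: max(0, 17.0 − 12.1) × 0.5 = 4.9 × 0.5 = 2.45 DD.
Per 24 h: 13.20 DD/day.
Duration = 214 / 13.20 = 16.212 ≈ 16.2 days.

16.2 days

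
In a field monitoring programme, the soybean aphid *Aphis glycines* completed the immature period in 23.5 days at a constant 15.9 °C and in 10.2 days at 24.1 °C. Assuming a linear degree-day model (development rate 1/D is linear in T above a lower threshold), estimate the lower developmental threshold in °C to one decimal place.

9.6 °C

Linear rate model ⇒ the product D·(T − T_b) is constant across temperatures.
23.5·(15.9 − T_b) = 10.2·(24.1 − T_b)
T_b = (23.5·15.9 − 10.2·24.1) / (23.5 − 10.2) = 127.83 / 13.3 = 9.611 °C ≈ 9.6 °C.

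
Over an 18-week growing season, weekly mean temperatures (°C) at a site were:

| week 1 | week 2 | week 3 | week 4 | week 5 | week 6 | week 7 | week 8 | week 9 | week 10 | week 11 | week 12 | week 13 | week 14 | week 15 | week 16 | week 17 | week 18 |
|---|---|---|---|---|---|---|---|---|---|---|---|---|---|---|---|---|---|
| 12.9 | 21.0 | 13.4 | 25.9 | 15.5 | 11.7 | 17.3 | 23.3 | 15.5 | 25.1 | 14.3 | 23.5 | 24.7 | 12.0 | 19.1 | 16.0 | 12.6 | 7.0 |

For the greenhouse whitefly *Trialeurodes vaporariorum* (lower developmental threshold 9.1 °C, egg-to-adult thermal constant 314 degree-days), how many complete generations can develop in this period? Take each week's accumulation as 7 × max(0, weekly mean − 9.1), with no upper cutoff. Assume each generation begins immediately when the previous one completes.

3 generations

Weekly DD (7 × max(0, T̄ − 9.1)): 26.6, 83.3, 30.1, 117.6, 44.8, 18.2, 57.4, 99.4, 44.8, 112.0, 36.4, 100.8, 109.2, 20.3, 70.0, 48.3, 24.5, 0.0.
Season total = 1043.7 DD.
Complete generations = ⌊1043.7 / 314⌋ = 3.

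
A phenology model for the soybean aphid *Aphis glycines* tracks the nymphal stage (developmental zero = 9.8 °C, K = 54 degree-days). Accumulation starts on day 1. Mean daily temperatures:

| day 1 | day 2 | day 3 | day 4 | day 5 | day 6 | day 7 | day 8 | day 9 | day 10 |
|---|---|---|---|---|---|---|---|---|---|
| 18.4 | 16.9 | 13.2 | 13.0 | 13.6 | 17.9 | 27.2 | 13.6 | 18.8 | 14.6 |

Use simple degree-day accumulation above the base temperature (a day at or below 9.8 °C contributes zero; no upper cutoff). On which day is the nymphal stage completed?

Daily DD above 9.8 °C: 8.6, 7.1, 3.4, 3.2, 3.8, 8.1, 17.4, 3.8, 9.0, 4.8.
Cumulative: 8.6, 15.7, 19.1, 22.3, 26.1, 34.2, 51.6, 55.4, 64.4, 69.2.
The total first reaches 54 DD on day 8.

day 8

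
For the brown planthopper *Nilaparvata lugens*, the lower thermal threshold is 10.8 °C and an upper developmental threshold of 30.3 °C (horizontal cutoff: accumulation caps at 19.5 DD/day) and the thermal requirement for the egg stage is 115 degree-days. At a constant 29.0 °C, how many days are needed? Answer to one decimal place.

Daily accumulation = 29.0 − 10.8 = 18.2 DD/day.
Duration = 115 / 18.2 = 6.319 ≈ 6.3 days.

6.3 days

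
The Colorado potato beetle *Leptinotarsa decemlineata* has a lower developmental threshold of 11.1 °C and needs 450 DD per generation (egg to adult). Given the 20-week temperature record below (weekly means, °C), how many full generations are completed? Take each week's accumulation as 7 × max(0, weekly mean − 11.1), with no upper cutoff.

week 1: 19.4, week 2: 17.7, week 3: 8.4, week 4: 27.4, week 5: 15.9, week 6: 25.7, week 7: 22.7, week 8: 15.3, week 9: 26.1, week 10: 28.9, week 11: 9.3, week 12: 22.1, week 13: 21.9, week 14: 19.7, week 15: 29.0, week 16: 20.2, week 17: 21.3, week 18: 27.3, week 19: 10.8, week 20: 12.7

Weekly DD (7 × max(0, T̄ − 11.1)): 58.1, 46.2, 0.0, 114.1, 33.6, 102.2, 81.2, 29.4, 105.0, 124.6, 0.0, 77.0, 75.6, 60.2, 125.3, 63.7, 71.4, 113.4, 0.0, 11.2.
Season total = 1292.2 DD.
Complete generations = ⌊1292.2 / 450⌋ = 2.

2 generations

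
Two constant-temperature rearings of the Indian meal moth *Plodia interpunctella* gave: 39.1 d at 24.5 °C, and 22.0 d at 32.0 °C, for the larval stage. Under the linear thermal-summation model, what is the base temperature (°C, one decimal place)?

14.9 °C

Linear rate model ⇒ the product D·(T − T_b) is constant across temperatures.
39.1·(24.5 − T_b) = 22.0·(32.0 − T_b)
T_b = (39.1·24.5 − 22.0·32.0) / (39.1 − 22.0) = 253.95 / 17.1 = 14.851 °C ≈ 14.9 °C.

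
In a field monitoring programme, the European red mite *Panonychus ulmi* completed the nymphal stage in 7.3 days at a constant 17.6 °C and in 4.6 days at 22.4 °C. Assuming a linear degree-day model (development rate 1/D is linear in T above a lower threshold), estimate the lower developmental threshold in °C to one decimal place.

Linear rate model ⇒ the product D·(T − T_b) is constant across temperatures.
7.3·(17.6 − T_b) = 4.6·(22.4 − T_b)
T_b = (7.3·17.6 − 4.6·22.4) / (7.3 − 4.6) = 25.44 / 2.7 = 9.422 °C ≈ 9.4 °C.

9.4 °C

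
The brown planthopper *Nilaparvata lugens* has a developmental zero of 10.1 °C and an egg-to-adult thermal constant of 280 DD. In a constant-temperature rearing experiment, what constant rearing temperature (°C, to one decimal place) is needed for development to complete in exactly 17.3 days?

26.3 °C

Required daily accumulation = 280 / 17.3 = 16.185 DD/day.
T = T_base + 16.185 = 10.1 + 16.185 = 26.285 ≈ 26.3 °C.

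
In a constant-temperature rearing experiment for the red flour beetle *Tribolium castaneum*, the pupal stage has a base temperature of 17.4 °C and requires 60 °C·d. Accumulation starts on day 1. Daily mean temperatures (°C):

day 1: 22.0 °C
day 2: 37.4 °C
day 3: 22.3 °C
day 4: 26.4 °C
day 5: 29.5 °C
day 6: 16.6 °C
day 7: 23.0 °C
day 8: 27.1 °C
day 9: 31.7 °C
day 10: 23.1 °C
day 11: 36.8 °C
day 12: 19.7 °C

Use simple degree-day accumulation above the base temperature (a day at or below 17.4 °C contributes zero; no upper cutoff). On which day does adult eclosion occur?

day 8

Daily DD above 17.4 °C: 4.6, 20.0, 4.9, 9.0, 12.1, 0.0, 5.6, 9.7, 14.3, 5.7, 19.4, 2.3.
Cumulative: 4.6, 24.6, 29.5, 38.5, 50.6, 50.6, 56.2, 65.9, 80.2, 85.9, 105.3, 107.6.
The total first reaches 60 DD on day 8.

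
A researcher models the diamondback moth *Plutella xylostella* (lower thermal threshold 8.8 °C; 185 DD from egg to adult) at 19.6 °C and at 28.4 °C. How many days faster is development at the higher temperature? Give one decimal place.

7.7 days

At 19.6 °C: 185 / (19.6 − 8.8) = 185 / 10.8 = 17.130 d.
At 28.4 °C: 185 / (28.4 − 8.8) = 185 / 19.6 = 9.439 d.
Difference = |17.130 − 9.439| = 7.691 ≈ 7.7 days.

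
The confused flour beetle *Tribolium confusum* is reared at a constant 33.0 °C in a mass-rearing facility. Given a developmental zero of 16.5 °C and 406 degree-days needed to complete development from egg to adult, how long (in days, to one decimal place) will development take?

24.6 days

Daily accumulation = 33.0 − 16.5 = 16.5 DD/day.
Duration = 406 / 16.5 = 24.606 ≈ 24.6 days.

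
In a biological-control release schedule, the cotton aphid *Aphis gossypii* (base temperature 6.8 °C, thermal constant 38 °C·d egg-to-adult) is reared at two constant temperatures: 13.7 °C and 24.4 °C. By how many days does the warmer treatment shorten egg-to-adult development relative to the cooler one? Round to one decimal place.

At 13.7 °C: 38 / (13.7 − 6.8) = 38 / 6.9 = 5.507 d.
At 24.4 °C: 38 / (24.4 − 6.8) = 38 / 17.6 = 2.159 d.
Difference = |5.507 − 2.159| = 3.348 ≈ 3.3 days.

3.3 days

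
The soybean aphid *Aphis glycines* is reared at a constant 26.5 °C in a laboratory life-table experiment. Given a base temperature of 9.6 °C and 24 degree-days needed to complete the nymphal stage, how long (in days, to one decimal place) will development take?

1.4 days

Daily accumulation = 26.5 − 9.6 = 16.9 DD/day.
Duration = 24 / 16.9 = 1.420 ≈ 1.4 days.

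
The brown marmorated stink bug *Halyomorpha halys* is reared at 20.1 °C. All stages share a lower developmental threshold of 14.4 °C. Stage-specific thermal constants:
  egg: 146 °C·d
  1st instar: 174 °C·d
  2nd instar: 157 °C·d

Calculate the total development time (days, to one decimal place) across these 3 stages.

83.7 days

Daily accumulation at 20.1 °C = 20.1 − 14.4 = 5.7 DD/day.
Total K = 146 + 174 + 157 = 477 DD.
Total duration = 477 / 5.7 = 83.684 ≈ 83.7 days.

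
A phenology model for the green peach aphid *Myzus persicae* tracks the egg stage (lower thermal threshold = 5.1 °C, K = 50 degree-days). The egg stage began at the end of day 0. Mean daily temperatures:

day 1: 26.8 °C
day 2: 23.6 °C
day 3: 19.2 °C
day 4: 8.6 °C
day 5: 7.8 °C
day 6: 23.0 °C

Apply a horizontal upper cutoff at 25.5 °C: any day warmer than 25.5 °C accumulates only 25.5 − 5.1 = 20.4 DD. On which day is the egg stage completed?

day 3

Daily DD above 5.1 °C (capped at 20.4): 20.4, 18.5, 14.1, 3.5, 2.7, 17.9.
Cumulative: 20.4, 38.9, 53.0, 56.5, 59.2, 77.1.
The total first reaches 50 DD on day 3.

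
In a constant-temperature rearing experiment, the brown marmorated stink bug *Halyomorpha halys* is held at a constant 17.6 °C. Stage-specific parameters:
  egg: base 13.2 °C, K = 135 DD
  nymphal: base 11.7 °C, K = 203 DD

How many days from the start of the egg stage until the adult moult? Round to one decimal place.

egg: 135 / (17.6 − 13.2) = 135 / 4.4 = 30.682 d.
nymphal: 203 / (17.6 − 11.7) = 203 / 5.9 = 34.407 d.
Sum = 65.089 ≈ 65.1 days.

65.1 days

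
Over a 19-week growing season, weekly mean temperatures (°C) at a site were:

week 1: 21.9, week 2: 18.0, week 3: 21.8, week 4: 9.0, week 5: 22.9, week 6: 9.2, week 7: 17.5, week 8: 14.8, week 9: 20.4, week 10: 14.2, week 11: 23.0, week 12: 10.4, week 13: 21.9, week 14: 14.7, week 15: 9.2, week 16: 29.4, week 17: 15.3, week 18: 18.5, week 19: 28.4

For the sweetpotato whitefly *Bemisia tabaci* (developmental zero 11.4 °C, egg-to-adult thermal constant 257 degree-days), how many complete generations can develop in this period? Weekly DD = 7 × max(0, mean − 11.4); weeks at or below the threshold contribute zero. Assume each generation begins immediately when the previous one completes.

Weekly DD (7 × max(0, T̄ − 11.4)): 73.5, 46.2, 72.8, 0.0, 80.5, 0.0, 42.7, 23.8, 63.0, 19.6, 81.2, 0.0, 73.5, 23.1, 0.0, 126.0, 27.3, 49.7, 119.0.
Season total = 921.9 DD.
Complete generations = ⌊921.9 / 257⌋ = 3.

3 generations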